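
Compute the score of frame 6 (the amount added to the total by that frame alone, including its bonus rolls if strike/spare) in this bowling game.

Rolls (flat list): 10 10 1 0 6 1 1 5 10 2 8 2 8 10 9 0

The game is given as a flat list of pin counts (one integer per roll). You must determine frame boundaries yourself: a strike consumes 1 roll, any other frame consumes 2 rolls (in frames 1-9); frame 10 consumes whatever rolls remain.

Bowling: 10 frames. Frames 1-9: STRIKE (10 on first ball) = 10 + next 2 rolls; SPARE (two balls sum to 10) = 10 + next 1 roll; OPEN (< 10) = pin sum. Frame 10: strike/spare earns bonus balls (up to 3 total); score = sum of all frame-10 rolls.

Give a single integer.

Frame 1: STRIKE. 10 + next two rolls (10+1) = 21. Cumulative: 21
Frame 2: STRIKE. 10 + next two rolls (1+0) = 11. Cumulative: 32
Frame 3: OPEN (1+0=1). Cumulative: 33
Frame 4: OPEN (6+1=7). Cumulative: 40
Frame 5: OPEN (1+5=6). Cumulative: 46
Frame 6: STRIKE. 10 + next two rolls (2+8) = 20. Cumulative: 66
Frame 7: SPARE (2+8=10). 10 + next roll (2) = 12. Cumulative: 78
Frame 8: SPARE (2+8=10). 10 + next roll (10) = 20. Cumulative: 98

Answer: 20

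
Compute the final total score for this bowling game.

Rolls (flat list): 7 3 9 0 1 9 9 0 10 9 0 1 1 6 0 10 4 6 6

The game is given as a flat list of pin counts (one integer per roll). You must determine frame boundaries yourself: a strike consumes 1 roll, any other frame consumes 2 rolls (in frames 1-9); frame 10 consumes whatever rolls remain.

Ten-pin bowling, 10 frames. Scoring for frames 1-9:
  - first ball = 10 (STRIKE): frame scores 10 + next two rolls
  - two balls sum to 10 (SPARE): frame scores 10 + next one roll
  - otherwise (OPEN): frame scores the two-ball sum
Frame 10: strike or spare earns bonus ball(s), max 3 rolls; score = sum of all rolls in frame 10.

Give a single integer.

Answer: 128

Derivation:
Frame 1: SPARE (7+3=10). 10 + next roll (9) = 19. Cumulative: 19
Frame 2: OPEN (9+0=9). Cumulative: 28
Frame 3: SPARE (1+9=10). 10 + next roll (9) = 19. Cumulative: 47
Frame 4: OPEN (9+0=9). Cumulative: 56
Frame 5: STRIKE. 10 + next two rolls (9+0) = 19. Cumulative: 75
Frame 6: OPEN (9+0=9). Cumulative: 84
Frame 7: OPEN (1+1=2). Cumulative: 86
Frame 8: OPEN (6+0=6). Cumulative: 92
Frame 9: STRIKE. 10 + next two rolls (4+6) = 20. Cumulative: 112
Frame 10: SPARE. Sum of all frame-10 rolls (4+6+6) = 16. Cumulative: 128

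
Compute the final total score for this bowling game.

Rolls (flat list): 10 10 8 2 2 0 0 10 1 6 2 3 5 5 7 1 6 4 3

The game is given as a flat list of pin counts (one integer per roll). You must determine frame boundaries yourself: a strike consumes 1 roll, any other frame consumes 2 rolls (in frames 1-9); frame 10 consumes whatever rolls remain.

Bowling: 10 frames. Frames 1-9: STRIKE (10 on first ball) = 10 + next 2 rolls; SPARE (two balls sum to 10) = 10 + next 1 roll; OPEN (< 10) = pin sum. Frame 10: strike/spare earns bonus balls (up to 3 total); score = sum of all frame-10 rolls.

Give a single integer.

Answer: 123

Derivation:
Frame 1: STRIKE. 10 + next two rolls (10+8) = 28. Cumulative: 28
Frame 2: STRIKE. 10 + next two rolls (8+2) = 20. Cumulative: 48
Frame 3: SPARE (8+2=10). 10 + next roll (2) = 12. Cumulative: 60
Frame 4: OPEN (2+0=2). Cumulative: 62
Frame 5: SPARE (0+10=10). 10 + next roll (1) = 11. Cumulative: 73
Frame 6: OPEN (1+6=7). Cumulative: 80
Frame 7: OPEN (2+3=5). Cumulative: 85
Frame 8: SPARE (5+5=10). 10 + next roll (7) = 17. Cumulative: 102
Frame 9: OPEN (7+1=8). Cumulative: 110
Frame 10: SPARE. Sum of all frame-10 rolls (6+4+3) = 13. Cumulative: 123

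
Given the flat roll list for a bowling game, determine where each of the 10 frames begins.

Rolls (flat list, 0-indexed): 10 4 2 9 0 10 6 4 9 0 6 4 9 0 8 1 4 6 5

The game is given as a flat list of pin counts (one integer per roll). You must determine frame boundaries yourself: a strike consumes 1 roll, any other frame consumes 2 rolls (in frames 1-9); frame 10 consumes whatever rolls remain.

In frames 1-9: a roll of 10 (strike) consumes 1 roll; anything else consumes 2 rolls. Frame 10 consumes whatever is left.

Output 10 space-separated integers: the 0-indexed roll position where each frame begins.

Answer: 0 1 3 5 6 8 10 12 14 16

Derivation:
Frame 1 starts at roll index 0: roll=10 (strike), consumes 1 roll
Frame 2 starts at roll index 1: rolls=4,2 (sum=6), consumes 2 rolls
Frame 3 starts at roll index 3: rolls=9,0 (sum=9), consumes 2 rolls
Frame 4 starts at roll index 5: roll=10 (strike), consumes 1 roll
Frame 5 starts at roll index 6: rolls=6,4 (sum=10), consumes 2 rolls
Frame 6 starts at roll index 8: rolls=9,0 (sum=9), consumes 2 rolls
Frame 7 starts at roll index 10: rolls=6,4 (sum=10), consumes 2 rolls
Frame 8 starts at roll index 12: rolls=9,0 (sum=9), consumes 2 rolls
Frame 9 starts at roll index 14: rolls=8,1 (sum=9), consumes 2 rolls
Frame 10 starts at roll index 16: 3 remaining rolls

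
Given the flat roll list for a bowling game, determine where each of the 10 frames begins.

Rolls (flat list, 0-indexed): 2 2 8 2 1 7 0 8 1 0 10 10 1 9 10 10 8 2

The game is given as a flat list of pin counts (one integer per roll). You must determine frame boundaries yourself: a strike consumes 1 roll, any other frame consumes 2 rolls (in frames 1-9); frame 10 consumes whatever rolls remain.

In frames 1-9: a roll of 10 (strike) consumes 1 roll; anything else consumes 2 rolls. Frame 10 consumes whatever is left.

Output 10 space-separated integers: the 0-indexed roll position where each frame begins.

Frame 1 starts at roll index 0: rolls=2,2 (sum=4), consumes 2 rolls
Frame 2 starts at roll index 2: rolls=8,2 (sum=10), consumes 2 rolls
Frame 3 starts at roll index 4: rolls=1,7 (sum=8), consumes 2 rolls
Frame 4 starts at roll index 6: rolls=0,8 (sum=8), consumes 2 rolls
Frame 5 starts at roll index 8: rolls=1,0 (sum=1), consumes 2 rolls
Frame 6 starts at roll index 10: roll=10 (strike), consumes 1 roll
Frame 7 starts at roll index 11: roll=10 (strike), consumes 1 roll
Frame 8 starts at roll index 12: rolls=1,9 (sum=10), consumes 2 rolls
Frame 9 starts at roll index 14: roll=10 (strike), consumes 1 roll
Frame 10 starts at roll index 15: 3 remaining rolls

Answer: 0 2 4 6 8 10 11 12 14 15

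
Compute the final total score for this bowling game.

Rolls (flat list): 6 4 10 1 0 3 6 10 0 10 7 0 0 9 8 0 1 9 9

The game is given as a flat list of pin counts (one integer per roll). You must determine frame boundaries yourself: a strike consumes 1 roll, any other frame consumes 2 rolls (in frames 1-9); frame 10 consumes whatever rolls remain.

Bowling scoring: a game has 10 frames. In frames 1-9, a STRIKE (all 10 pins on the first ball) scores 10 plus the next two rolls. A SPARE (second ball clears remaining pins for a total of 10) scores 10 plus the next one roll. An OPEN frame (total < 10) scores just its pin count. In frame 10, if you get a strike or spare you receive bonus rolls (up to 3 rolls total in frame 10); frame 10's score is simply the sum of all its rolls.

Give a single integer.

Answer: 121

Derivation:
Frame 1: SPARE (6+4=10). 10 + next roll (10) = 20. Cumulative: 20
Frame 2: STRIKE. 10 + next two rolls (1+0) = 11. Cumulative: 31
Frame 3: OPEN (1+0=1). Cumulative: 32
Frame 4: OPEN (3+6=9). Cumulative: 41
Frame 5: STRIKE. 10 + next two rolls (0+10) = 20. Cumulative: 61
Frame 6: SPARE (0+10=10). 10 + next roll (7) = 17. Cumulative: 78
Frame 7: OPEN (7+0=7). Cumulative: 85
Frame 8: OPEN (0+9=9). Cumulative: 94
Frame 9: OPEN (8+0=8). Cumulative: 102
Frame 10: SPARE. Sum of all frame-10 rolls (1+9+9) = 19. Cumulative: 121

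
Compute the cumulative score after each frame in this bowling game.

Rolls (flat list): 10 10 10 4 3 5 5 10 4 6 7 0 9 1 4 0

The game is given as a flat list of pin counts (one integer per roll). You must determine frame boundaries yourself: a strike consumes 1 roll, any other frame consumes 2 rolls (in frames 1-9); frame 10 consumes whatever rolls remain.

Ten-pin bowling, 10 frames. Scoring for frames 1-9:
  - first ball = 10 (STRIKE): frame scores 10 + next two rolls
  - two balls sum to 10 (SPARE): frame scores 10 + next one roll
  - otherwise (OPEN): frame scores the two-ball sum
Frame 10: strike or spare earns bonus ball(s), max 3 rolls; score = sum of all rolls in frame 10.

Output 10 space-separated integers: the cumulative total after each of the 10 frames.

Frame 1: STRIKE. 10 + next two rolls (10+10) = 30. Cumulative: 30
Frame 2: STRIKE. 10 + next two rolls (10+4) = 24. Cumulative: 54
Frame 3: STRIKE. 10 + next two rolls (4+3) = 17. Cumulative: 71
Frame 4: OPEN (4+3=7). Cumulative: 78
Frame 5: SPARE (5+5=10). 10 + next roll (10) = 20. Cumulative: 98
Frame 6: STRIKE. 10 + next two rolls (4+6) = 20. Cumulative: 118
Frame 7: SPARE (4+6=10). 10 + next roll (7) = 17. Cumulative: 135
Frame 8: OPEN (7+0=7). Cumulative: 142
Frame 9: SPARE (9+1=10). 10 + next roll (4) = 14. Cumulative: 156
Frame 10: OPEN. Sum of all frame-10 rolls (4+0) = 4. Cumulative: 160

Answer: 30 54 71 78 98 118 135 142 156 160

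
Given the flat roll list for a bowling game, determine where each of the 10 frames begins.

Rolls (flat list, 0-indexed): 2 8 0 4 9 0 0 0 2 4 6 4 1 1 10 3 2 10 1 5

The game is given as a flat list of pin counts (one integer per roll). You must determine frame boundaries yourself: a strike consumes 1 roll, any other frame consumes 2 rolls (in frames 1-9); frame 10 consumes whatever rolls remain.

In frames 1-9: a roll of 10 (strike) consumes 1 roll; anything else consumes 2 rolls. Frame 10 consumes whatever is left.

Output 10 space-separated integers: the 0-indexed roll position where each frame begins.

Answer: 0 2 4 6 8 10 12 14 15 17

Derivation:
Frame 1 starts at roll index 0: rolls=2,8 (sum=10), consumes 2 rolls
Frame 2 starts at roll index 2: rolls=0,4 (sum=4), consumes 2 rolls
Frame 3 starts at roll index 4: rolls=9,0 (sum=9), consumes 2 rolls
Frame 4 starts at roll index 6: rolls=0,0 (sum=0), consumes 2 rolls
Frame 5 starts at roll index 8: rolls=2,4 (sum=6), consumes 2 rolls
Frame 6 starts at roll index 10: rolls=6,4 (sum=10), consumes 2 rolls
Frame 7 starts at roll index 12: rolls=1,1 (sum=2), consumes 2 rolls
Frame 8 starts at roll index 14: roll=10 (strike), consumes 1 roll
Frame 9 starts at roll index 15: rolls=3,2 (sum=5), consumes 2 rolls
Frame 10 starts at roll index 17: 3 remaining rolls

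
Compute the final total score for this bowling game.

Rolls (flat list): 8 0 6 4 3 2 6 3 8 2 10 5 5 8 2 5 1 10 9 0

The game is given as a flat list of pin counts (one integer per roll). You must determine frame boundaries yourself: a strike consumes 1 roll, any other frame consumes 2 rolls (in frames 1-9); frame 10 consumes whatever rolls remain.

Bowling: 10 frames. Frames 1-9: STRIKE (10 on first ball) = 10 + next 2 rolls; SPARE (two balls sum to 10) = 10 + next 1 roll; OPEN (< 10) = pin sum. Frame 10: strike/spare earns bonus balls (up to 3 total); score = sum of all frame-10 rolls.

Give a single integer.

Answer: 133

Derivation:
Frame 1: OPEN (8+0=8). Cumulative: 8
Frame 2: SPARE (6+4=10). 10 + next roll (3) = 13. Cumulative: 21
Frame 3: OPEN (3+2=5). Cumulative: 26
Frame 4: OPEN (6+3=9). Cumulative: 35
Frame 5: SPARE (8+2=10). 10 + next roll (10) = 20. Cumulative: 55
Frame 6: STRIKE. 10 + next two rolls (5+5) = 20. Cumulative: 75
Frame 7: SPARE (5+5=10). 10 + next roll (8) = 18. Cumulative: 93
Frame 8: SPARE (8+2=10). 10 + next roll (5) = 15. Cumulative: 108
Frame 9: OPEN (5+1=6). Cumulative: 114
Frame 10: STRIKE. Sum of all frame-10 rolls (10+9+0) = 19. Cumulative: 133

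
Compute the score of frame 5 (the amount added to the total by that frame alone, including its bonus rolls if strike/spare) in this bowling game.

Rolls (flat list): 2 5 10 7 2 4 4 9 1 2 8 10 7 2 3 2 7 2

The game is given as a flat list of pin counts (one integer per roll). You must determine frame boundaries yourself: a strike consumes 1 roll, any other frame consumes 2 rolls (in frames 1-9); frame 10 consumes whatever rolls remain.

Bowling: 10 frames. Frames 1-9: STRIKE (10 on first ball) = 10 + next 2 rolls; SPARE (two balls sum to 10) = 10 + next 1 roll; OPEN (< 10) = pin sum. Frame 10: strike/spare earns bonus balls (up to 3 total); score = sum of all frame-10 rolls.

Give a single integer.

Answer: 12

Derivation:
Frame 1: OPEN (2+5=7). Cumulative: 7
Frame 2: STRIKE. 10 + next two rolls (7+2) = 19. Cumulative: 26
Frame 3: OPEN (7+2=9). Cumulative: 35
Frame 4: OPEN (4+4=8). Cumulative: 43
Frame 5: SPARE (9+1=10). 10 + next roll (2) = 12. Cumulative: 55
Frame 6: SPARE (2+8=10). 10 + next roll (10) = 20. Cumulative: 75
Frame 7: STRIKE. 10 + next two rolls (7+2) = 19. Cumulative: 94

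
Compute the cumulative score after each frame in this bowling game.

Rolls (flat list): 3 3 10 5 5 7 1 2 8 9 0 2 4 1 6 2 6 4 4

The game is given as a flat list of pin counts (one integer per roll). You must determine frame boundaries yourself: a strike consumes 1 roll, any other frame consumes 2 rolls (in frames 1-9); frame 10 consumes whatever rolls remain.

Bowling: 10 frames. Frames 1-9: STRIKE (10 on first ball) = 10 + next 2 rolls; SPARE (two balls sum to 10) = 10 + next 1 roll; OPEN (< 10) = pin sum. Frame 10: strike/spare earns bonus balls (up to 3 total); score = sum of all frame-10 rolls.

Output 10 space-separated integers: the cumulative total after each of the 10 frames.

Answer: 6 26 43 51 70 79 85 92 100 108

Derivation:
Frame 1: OPEN (3+3=6). Cumulative: 6
Frame 2: STRIKE. 10 + next two rolls (5+5) = 20. Cumulative: 26
Frame 3: SPARE (5+5=10). 10 + next roll (7) = 17. Cumulative: 43
Frame 4: OPEN (7+1=8). Cumulative: 51
Frame 5: SPARE (2+8=10). 10 + next roll (9) = 19. Cumulative: 70
Frame 6: OPEN (9+0=9). Cumulative: 79
Frame 7: OPEN (2+4=6). Cumulative: 85
Frame 8: OPEN (1+6=7). Cumulative: 92
Frame 9: OPEN (2+6=8). Cumulative: 100
Frame 10: OPEN. Sum of all frame-10 rolls (4+4) = 8. Cumulative: 108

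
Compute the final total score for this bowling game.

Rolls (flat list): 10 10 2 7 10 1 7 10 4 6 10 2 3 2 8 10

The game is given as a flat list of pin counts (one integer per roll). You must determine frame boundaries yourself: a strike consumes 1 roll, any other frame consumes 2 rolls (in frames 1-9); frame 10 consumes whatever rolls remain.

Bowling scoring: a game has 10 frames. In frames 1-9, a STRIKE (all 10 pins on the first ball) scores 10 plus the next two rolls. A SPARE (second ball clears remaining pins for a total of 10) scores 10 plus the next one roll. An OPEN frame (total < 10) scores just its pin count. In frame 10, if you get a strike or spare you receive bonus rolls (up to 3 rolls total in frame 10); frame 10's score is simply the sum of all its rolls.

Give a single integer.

Frame 1: STRIKE. 10 + next two rolls (10+2) = 22. Cumulative: 22
Frame 2: STRIKE. 10 + next two rolls (2+7) = 19. Cumulative: 41
Frame 3: OPEN (2+7=9). Cumulative: 50
Frame 4: STRIKE. 10 + next two rolls (1+7) = 18. Cumulative: 68
Frame 5: OPEN (1+7=8). Cumulative: 76
Frame 6: STRIKE. 10 + next two rolls (4+6) = 20. Cumulative: 96
Frame 7: SPARE (4+6=10). 10 + next roll (10) = 20. Cumulative: 116
Frame 8: STRIKE. 10 + next two rolls (2+3) = 15. Cumulative: 131
Frame 9: OPEN (2+3=5). Cumulative: 136
Frame 10: SPARE. Sum of all frame-10 rolls (2+8+10) = 20. Cumulative: 156

Answer: 156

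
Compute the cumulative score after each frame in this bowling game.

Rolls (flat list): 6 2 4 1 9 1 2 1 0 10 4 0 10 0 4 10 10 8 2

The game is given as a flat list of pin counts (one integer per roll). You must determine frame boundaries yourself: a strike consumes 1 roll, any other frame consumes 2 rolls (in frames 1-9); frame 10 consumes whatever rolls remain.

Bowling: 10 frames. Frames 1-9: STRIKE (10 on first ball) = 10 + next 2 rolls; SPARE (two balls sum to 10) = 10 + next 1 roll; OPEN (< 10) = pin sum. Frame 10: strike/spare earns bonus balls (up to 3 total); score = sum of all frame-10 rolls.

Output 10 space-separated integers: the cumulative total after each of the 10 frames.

Frame 1: OPEN (6+2=8). Cumulative: 8
Frame 2: OPEN (4+1=5). Cumulative: 13
Frame 3: SPARE (9+1=10). 10 + next roll (2) = 12. Cumulative: 25
Frame 4: OPEN (2+1=3). Cumulative: 28
Frame 5: SPARE (0+10=10). 10 + next roll (4) = 14. Cumulative: 42
Frame 6: OPEN (4+0=4). Cumulative: 46
Frame 7: STRIKE. 10 + next two rolls (0+4) = 14. Cumulative: 60
Frame 8: OPEN (0+4=4). Cumulative: 64
Frame 9: STRIKE. 10 + next two rolls (10+8) = 28. Cumulative: 92
Frame 10: STRIKE. Sum of all frame-10 rolls (10+8+2) = 20. Cumulative: 112

Answer: 8 13 25 28 42 46 60 64 92 112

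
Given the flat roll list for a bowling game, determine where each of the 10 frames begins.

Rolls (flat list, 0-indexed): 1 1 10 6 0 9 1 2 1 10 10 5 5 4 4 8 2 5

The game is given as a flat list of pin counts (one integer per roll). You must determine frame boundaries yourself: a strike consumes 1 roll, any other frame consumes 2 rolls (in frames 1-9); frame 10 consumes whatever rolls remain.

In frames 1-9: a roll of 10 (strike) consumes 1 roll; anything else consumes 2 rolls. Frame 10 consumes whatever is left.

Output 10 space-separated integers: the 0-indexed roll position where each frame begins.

Answer: 0 2 3 5 7 9 10 11 13 15

Derivation:
Frame 1 starts at roll index 0: rolls=1,1 (sum=2), consumes 2 rolls
Frame 2 starts at roll index 2: roll=10 (strike), consumes 1 roll
Frame 3 starts at roll index 3: rolls=6,0 (sum=6), consumes 2 rolls
Frame 4 starts at roll index 5: rolls=9,1 (sum=10), consumes 2 rolls
Frame 5 starts at roll index 7: rolls=2,1 (sum=3), consumes 2 rolls
Frame 6 starts at roll index 9: roll=10 (strike), consumes 1 roll
Frame 7 starts at roll index 10: roll=10 (strike), consumes 1 roll
Frame 8 starts at roll index 11: rolls=5,5 (sum=10), consumes 2 rolls
Frame 9 starts at roll index 13: rolls=4,4 (sum=8), consumes 2 rolls
Frame 10 starts at roll index 15: 3 remaining rolls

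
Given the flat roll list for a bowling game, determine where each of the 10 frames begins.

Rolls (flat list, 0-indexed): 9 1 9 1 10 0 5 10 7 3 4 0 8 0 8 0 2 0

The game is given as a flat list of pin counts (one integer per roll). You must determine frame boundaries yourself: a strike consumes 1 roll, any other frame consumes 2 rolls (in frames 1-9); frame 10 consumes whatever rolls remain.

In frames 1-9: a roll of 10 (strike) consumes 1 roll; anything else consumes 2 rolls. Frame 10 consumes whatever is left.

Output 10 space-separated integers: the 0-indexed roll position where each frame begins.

Answer: 0 2 4 5 7 8 10 12 14 16

Derivation:
Frame 1 starts at roll index 0: rolls=9,1 (sum=10), consumes 2 rolls
Frame 2 starts at roll index 2: rolls=9,1 (sum=10), consumes 2 rolls
Frame 3 starts at roll index 4: roll=10 (strike), consumes 1 roll
Frame 4 starts at roll index 5: rolls=0,5 (sum=5), consumes 2 rolls
Frame 5 starts at roll index 7: roll=10 (strike), consumes 1 roll
Frame 6 starts at roll index 8: rolls=7,3 (sum=10), consumes 2 rolls
Frame 7 starts at roll index 10: rolls=4,0 (sum=4), consumes 2 rolls
Frame 8 starts at roll index 12: rolls=8,0 (sum=8), consumes 2 rolls
Frame 9 starts at roll index 14: rolls=8,0 (sum=8), consumes 2 rolls
Frame 10 starts at roll index 16: 2 remaining rolls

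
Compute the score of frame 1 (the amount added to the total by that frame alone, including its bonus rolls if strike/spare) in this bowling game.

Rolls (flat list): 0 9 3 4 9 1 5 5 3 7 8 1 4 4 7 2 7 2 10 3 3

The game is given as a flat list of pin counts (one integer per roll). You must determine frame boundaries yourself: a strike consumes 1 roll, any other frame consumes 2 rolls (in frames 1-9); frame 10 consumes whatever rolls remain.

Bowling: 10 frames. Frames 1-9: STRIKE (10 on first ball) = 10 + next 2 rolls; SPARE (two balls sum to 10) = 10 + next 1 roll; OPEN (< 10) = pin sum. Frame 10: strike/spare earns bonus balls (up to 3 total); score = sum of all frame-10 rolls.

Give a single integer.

Frame 1: OPEN (0+9=9). Cumulative: 9
Frame 2: OPEN (3+4=7). Cumulative: 16
Frame 3: SPARE (9+1=10). 10 + next roll (5) = 15. Cumulative: 31

Answer: 9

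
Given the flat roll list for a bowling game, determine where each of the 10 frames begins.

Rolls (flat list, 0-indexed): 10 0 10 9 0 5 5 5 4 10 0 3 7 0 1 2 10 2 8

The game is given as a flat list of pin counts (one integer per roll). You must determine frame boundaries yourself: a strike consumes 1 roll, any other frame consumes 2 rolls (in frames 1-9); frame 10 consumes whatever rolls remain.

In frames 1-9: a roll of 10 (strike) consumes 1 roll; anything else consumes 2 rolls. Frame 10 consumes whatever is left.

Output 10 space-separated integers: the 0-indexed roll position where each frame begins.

Answer: 0 1 3 5 7 9 10 12 14 16

Derivation:
Frame 1 starts at roll index 0: roll=10 (strike), consumes 1 roll
Frame 2 starts at roll index 1: rolls=0,10 (sum=10), consumes 2 rolls
Frame 3 starts at roll index 3: rolls=9,0 (sum=9), consumes 2 rolls
Frame 4 starts at roll index 5: rolls=5,5 (sum=10), consumes 2 rolls
Frame 5 starts at roll index 7: rolls=5,4 (sum=9), consumes 2 rolls
Frame 6 starts at roll index 9: roll=10 (strike), consumes 1 roll
Frame 7 starts at roll index 10: rolls=0,3 (sum=3), consumes 2 rolls
Frame 8 starts at roll index 12: rolls=7,0 (sum=7), consumes 2 rolls
Frame 9 starts at roll index 14: rolls=1,2 (sum=3), consumes 2 rolls
Frame 10 starts at roll index 16: 3 remaining rolls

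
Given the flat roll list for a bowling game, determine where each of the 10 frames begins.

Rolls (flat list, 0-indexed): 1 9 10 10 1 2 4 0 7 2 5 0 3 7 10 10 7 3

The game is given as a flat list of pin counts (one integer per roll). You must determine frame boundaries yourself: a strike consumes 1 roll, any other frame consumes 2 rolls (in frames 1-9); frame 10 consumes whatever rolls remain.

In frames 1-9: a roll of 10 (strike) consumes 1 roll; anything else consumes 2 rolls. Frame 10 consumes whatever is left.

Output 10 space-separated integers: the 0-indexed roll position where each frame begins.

Answer: 0 2 3 4 6 8 10 12 14 15

Derivation:
Frame 1 starts at roll index 0: rolls=1,9 (sum=10), consumes 2 rolls
Frame 2 starts at roll index 2: roll=10 (strike), consumes 1 roll
Frame 3 starts at roll index 3: roll=10 (strike), consumes 1 roll
Frame 4 starts at roll index 4: rolls=1,2 (sum=3), consumes 2 rolls
Frame 5 starts at roll index 6: rolls=4,0 (sum=4), consumes 2 rolls
Frame 6 starts at roll index 8: rolls=7,2 (sum=9), consumes 2 rolls
Frame 7 starts at roll index 10: rolls=5,0 (sum=5), consumes 2 rolls
Frame 8 starts at roll index 12: rolls=3,7 (sum=10), consumes 2 rolls
Frame 9 starts at roll index 14: roll=10 (strike), consumes 1 roll
Frame 10 starts at roll index 15: 3 remaining rolls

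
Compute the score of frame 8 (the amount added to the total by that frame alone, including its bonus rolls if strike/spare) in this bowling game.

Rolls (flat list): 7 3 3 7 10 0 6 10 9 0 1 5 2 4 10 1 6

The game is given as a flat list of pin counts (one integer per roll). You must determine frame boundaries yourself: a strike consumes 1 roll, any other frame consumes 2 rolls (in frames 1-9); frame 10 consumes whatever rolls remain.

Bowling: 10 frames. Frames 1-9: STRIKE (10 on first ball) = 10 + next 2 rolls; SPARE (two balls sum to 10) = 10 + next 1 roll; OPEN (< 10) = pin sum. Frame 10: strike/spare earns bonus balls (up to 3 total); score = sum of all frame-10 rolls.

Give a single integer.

Answer: 6

Derivation:
Frame 1: SPARE (7+3=10). 10 + next roll (3) = 13. Cumulative: 13
Frame 2: SPARE (3+7=10). 10 + next roll (10) = 20. Cumulative: 33
Frame 3: STRIKE. 10 + next two rolls (0+6) = 16. Cumulative: 49
Frame 4: OPEN (0+6=6). Cumulative: 55
Frame 5: STRIKE. 10 + next two rolls (9+0) = 19. Cumulative: 74
Frame 6: OPEN (9+0=9). Cumulative: 83
Frame 7: OPEN (1+5=6). Cumulative: 89
Frame 8: OPEN (2+4=6). Cumulative: 95
Frame 9: STRIKE. 10 + next two rolls (1+6) = 17. Cumulative: 112
Frame 10: OPEN. Sum of all frame-10 rolls (1+6) = 7. Cumulative: 119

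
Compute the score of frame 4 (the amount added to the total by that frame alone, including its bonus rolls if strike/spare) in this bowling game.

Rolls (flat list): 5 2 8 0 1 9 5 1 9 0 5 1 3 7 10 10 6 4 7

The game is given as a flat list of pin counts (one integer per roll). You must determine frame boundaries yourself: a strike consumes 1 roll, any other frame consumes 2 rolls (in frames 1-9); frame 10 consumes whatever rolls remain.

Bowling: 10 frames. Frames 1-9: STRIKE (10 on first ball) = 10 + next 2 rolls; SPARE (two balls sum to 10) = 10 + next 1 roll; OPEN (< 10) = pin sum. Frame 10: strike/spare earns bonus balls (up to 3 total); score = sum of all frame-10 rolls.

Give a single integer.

Answer: 6

Derivation:
Frame 1: OPEN (5+2=7). Cumulative: 7
Frame 2: OPEN (8+0=8). Cumulative: 15
Frame 3: SPARE (1+9=10). 10 + next roll (5) = 15. Cumulative: 30
Frame 4: OPEN (5+1=6). Cumulative: 36
Frame 5: OPEN (9+0=9). Cumulative: 45
Frame 6: OPEN (5+1=6). Cumulative: 51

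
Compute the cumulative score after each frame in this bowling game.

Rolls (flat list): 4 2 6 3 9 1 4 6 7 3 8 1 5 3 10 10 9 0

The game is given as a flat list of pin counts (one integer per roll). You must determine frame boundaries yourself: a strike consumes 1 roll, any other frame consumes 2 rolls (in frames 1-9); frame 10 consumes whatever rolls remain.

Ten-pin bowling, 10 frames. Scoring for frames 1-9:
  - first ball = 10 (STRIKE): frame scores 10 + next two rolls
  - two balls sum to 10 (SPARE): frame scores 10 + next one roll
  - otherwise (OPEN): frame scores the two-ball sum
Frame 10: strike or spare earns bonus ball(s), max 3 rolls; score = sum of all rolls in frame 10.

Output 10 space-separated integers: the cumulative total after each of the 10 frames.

Frame 1: OPEN (4+2=6). Cumulative: 6
Frame 2: OPEN (6+3=9). Cumulative: 15
Frame 3: SPARE (9+1=10). 10 + next roll (4) = 14. Cumulative: 29
Frame 4: SPARE (4+6=10). 10 + next roll (7) = 17. Cumulative: 46
Frame 5: SPARE (7+3=10). 10 + next roll (8) = 18. Cumulative: 64
Frame 6: OPEN (8+1=9). Cumulative: 73
Frame 7: OPEN (5+3=8). Cumulative: 81
Frame 8: STRIKE. 10 + next two rolls (10+9) = 29. Cumulative: 110
Frame 9: STRIKE. 10 + next two rolls (9+0) = 19. Cumulative: 129
Frame 10: OPEN. Sum of all frame-10 rolls (9+0) = 9. Cumulative: 138

Answer: 6 15 29 46 64 73 81 110 129 138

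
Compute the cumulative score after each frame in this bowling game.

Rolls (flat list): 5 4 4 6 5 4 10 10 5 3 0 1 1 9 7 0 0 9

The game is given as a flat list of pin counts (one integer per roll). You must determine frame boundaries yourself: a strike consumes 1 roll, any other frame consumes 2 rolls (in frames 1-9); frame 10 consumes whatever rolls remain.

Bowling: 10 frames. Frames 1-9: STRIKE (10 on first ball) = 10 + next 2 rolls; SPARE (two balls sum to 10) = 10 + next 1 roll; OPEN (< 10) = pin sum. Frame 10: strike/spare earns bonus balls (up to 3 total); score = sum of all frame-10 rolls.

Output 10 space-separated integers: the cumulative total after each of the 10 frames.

Answer: 9 24 33 58 76 84 85 102 109 118

Derivation:
Frame 1: OPEN (5+4=9). Cumulative: 9
Frame 2: SPARE (4+6=10). 10 + next roll (5) = 15. Cumulative: 24
Frame 3: OPEN (5+4=9). Cumulative: 33
Frame 4: STRIKE. 10 + next two rolls (10+5) = 25. Cumulative: 58
Frame 5: STRIKE. 10 + next two rolls (5+3) = 18. Cumulative: 76
Frame 6: OPEN (5+3=8). Cumulative: 84
Frame 7: OPEN (0+1=1). Cumulative: 85
Frame 8: SPARE (1+9=10). 10 + next roll (7) = 17. Cumulative: 102
Frame 9: OPEN (7+0=7). Cumulative: 109
Frame 10: OPEN. Sum of all frame-10 rolls (0+9) = 9. Cumulative: 118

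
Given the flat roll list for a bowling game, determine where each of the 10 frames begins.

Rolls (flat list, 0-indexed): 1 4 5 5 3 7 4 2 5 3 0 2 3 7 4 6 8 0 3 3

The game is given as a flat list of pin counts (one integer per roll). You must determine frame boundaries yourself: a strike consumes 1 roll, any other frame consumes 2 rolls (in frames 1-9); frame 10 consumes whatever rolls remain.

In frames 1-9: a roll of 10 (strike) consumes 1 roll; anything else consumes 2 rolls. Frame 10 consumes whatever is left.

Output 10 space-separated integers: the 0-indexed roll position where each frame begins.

Answer: 0 2 4 6 8 10 12 14 16 18

Derivation:
Frame 1 starts at roll index 0: rolls=1,4 (sum=5), consumes 2 rolls
Frame 2 starts at roll index 2: rolls=5,5 (sum=10), consumes 2 rolls
Frame 3 starts at roll index 4: rolls=3,7 (sum=10), consumes 2 rolls
Frame 4 starts at roll index 6: rolls=4,2 (sum=6), consumes 2 rolls
Frame 5 starts at roll index 8: rolls=5,3 (sum=8), consumes 2 rolls
Frame 6 starts at roll index 10: rolls=0,2 (sum=2), consumes 2 rolls
Frame 7 starts at roll index 12: rolls=3,7 (sum=10), consumes 2 rolls
Frame 8 starts at roll index 14: rolls=4,6 (sum=10), consumes 2 rolls
Frame 9 starts at roll index 16: rolls=8,0 (sum=8), consumes 2 rolls
Frame 10 starts at roll index 18: 2 remaining rolls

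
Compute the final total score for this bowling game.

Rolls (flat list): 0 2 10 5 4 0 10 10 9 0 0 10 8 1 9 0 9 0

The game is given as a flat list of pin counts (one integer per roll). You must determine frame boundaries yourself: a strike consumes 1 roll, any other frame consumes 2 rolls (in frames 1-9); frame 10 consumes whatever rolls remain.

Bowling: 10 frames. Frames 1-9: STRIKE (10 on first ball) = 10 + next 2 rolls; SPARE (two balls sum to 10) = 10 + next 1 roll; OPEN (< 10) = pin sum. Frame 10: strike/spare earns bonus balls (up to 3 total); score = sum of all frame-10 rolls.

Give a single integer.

Answer: 123

Derivation:
Frame 1: OPEN (0+2=2). Cumulative: 2
Frame 2: STRIKE. 10 + next two rolls (5+4) = 19. Cumulative: 21
Frame 3: OPEN (5+4=9). Cumulative: 30
Frame 4: SPARE (0+10=10). 10 + next roll (10) = 20. Cumulative: 50
Frame 5: STRIKE. 10 + next two rolls (9+0) = 19. Cumulative: 69
Frame 6: OPEN (9+0=9). Cumulative: 78
Frame 7: SPARE (0+10=10). 10 + next roll (8) = 18. Cumulative: 96
Frame 8: OPEN (8+1=9). Cumulative: 105
Frame 9: OPEN (9+0=9). Cumulative: 114
Frame 10: OPEN. Sum of all frame-10 rolls (9+0) = 9. Cumulative: 123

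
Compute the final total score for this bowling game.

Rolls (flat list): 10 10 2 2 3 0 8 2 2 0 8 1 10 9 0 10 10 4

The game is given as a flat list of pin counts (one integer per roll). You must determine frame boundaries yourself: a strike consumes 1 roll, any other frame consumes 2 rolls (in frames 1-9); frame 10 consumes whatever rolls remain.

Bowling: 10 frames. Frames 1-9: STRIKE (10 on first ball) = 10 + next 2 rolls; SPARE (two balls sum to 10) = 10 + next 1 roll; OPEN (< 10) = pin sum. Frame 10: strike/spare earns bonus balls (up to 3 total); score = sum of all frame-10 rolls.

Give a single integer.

Frame 1: STRIKE. 10 + next two rolls (10+2) = 22. Cumulative: 22
Frame 2: STRIKE. 10 + next two rolls (2+2) = 14. Cumulative: 36
Frame 3: OPEN (2+2=4). Cumulative: 40
Frame 4: OPEN (3+0=3). Cumulative: 43
Frame 5: SPARE (8+2=10). 10 + next roll (2) = 12. Cumulative: 55
Frame 6: OPEN (2+0=2). Cumulative: 57
Frame 7: OPEN (8+1=9). Cumulative: 66
Frame 8: STRIKE. 10 + next two rolls (9+0) = 19. Cumulative: 85
Frame 9: OPEN (9+0=9). Cumulative: 94
Frame 10: STRIKE. Sum of all frame-10 rolls (10+10+4) = 24. Cumulative: 118

Answer: 118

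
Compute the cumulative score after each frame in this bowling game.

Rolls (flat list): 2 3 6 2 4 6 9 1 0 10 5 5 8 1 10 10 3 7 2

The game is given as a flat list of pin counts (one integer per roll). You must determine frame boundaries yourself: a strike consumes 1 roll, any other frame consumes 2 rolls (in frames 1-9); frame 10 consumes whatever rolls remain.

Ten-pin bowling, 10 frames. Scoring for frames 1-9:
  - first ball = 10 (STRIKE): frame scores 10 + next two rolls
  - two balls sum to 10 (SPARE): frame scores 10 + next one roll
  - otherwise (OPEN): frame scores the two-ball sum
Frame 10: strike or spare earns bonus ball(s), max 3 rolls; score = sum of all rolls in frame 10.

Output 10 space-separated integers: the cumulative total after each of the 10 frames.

Answer: 5 13 32 42 57 75 84 107 127 139

Derivation:
Frame 1: OPEN (2+3=5). Cumulative: 5
Frame 2: OPEN (6+2=8). Cumulative: 13
Frame 3: SPARE (4+6=10). 10 + next roll (9) = 19. Cumulative: 32
Frame 4: SPARE (9+1=10). 10 + next roll (0) = 10. Cumulative: 42
Frame 5: SPARE (0+10=10). 10 + next roll (5) = 15. Cumulative: 57
Frame 6: SPARE (5+5=10). 10 + next roll (8) = 18. Cumulative: 75
Frame 7: OPEN (8+1=9). Cumulative: 84
Frame 8: STRIKE. 10 + next two rolls (10+3) = 23. Cumulative: 107
Frame 9: STRIKE. 10 + next two rolls (3+7) = 20. Cumulative: 127
Frame 10: SPARE. Sum of all frame-10 rolls (3+7+2) = 12. Cumulative: 139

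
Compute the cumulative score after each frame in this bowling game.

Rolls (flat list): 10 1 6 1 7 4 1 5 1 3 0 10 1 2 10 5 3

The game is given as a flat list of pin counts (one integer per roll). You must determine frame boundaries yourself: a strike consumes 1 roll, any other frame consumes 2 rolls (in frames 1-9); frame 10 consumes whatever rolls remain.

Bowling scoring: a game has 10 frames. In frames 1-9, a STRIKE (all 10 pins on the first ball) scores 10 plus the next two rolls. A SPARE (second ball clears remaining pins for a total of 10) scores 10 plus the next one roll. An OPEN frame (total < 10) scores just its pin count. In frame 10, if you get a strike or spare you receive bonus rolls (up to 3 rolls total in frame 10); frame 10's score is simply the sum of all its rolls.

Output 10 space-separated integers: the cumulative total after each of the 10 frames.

Answer: 17 24 32 37 43 46 59 62 80 88

Derivation:
Frame 1: STRIKE. 10 + next two rolls (1+6) = 17. Cumulative: 17
Frame 2: OPEN (1+6=7). Cumulative: 24
Frame 3: OPEN (1+7=8). Cumulative: 32
Frame 4: OPEN (4+1=5). Cumulative: 37
Frame 5: OPEN (5+1=6). Cumulative: 43
Frame 6: OPEN (3+0=3). Cumulative: 46
Frame 7: STRIKE. 10 + next two rolls (1+2) = 13. Cumulative: 59
Frame 8: OPEN (1+2=3). Cumulative: 62
Frame 9: STRIKE. 10 + next two rolls (5+3) = 18. Cumulative: 80
Frame 10: OPEN. Sum of all frame-10 rolls (5+3) = 8. Cumulative: 88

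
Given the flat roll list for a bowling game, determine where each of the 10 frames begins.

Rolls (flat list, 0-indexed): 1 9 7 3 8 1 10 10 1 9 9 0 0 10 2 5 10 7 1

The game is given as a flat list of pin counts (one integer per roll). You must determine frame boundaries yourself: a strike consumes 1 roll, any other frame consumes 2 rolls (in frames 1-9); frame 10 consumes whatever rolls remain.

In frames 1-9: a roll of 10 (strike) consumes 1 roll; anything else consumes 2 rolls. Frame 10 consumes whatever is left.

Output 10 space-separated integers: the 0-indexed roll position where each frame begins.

Answer: 0 2 4 6 7 8 10 12 14 16

Derivation:
Frame 1 starts at roll index 0: rolls=1,9 (sum=10), consumes 2 rolls
Frame 2 starts at roll index 2: rolls=7,3 (sum=10), consumes 2 rolls
Frame 3 starts at roll index 4: rolls=8,1 (sum=9), consumes 2 rolls
Frame 4 starts at roll index 6: roll=10 (strike), consumes 1 roll
Frame 5 starts at roll index 7: roll=10 (strike), consumes 1 roll
Frame 6 starts at roll index 8: rolls=1,9 (sum=10), consumes 2 rolls
Frame 7 starts at roll index 10: rolls=9,0 (sum=9), consumes 2 rolls
Frame 8 starts at roll index 12: rolls=0,10 (sum=10), consumes 2 rolls
Frame 9 starts at roll index 14: rolls=2,5 (sum=7), consumes 2 rolls
Frame 10 starts at roll index 16: 3 remaining rolls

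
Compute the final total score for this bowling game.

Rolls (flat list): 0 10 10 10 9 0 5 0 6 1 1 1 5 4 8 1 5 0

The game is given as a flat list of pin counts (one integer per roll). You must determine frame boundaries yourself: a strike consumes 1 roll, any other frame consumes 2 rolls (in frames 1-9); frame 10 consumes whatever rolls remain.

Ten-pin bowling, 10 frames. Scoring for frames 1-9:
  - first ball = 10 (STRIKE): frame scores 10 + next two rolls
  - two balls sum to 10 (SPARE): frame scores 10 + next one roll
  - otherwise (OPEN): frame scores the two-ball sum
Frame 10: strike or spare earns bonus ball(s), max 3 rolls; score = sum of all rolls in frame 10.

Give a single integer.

Answer: 114

Derivation:
Frame 1: SPARE (0+10=10). 10 + next roll (10) = 20. Cumulative: 20
Frame 2: STRIKE. 10 + next two rolls (10+9) = 29. Cumulative: 49
Frame 3: STRIKE. 10 + next two rolls (9+0) = 19. Cumulative: 68
Frame 4: OPEN (9+0=9). Cumulative: 77
Frame 5: OPEN (5+0=5). Cumulative: 82
Frame 6: OPEN (6+1=7). Cumulative: 89
Frame 7: OPEN (1+1=2). Cumulative: 91
Frame 8: OPEN (5+4=9). Cumulative: 100
Frame 9: OPEN (8+1=9). Cumulative: 109
Frame 10: OPEN. Sum of all frame-10 rolls (5+0) = 5. Cumulative: 114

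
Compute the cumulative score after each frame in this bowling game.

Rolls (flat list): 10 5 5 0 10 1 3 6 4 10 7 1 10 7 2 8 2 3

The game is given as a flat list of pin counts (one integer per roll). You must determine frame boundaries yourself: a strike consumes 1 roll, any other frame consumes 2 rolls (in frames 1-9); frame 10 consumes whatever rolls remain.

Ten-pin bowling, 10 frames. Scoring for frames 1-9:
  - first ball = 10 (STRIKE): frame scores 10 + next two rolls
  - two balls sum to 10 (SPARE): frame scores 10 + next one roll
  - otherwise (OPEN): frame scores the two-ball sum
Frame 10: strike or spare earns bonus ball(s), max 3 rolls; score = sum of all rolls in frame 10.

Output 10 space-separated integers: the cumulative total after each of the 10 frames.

Frame 1: STRIKE. 10 + next two rolls (5+5) = 20. Cumulative: 20
Frame 2: SPARE (5+5=10). 10 + next roll (0) = 10. Cumulative: 30
Frame 3: SPARE (0+10=10). 10 + next roll (1) = 11. Cumulative: 41
Frame 4: OPEN (1+3=4). Cumulative: 45
Frame 5: SPARE (6+4=10). 10 + next roll (10) = 20. Cumulative: 65
Frame 6: STRIKE. 10 + next two rolls (7+1) = 18. Cumulative: 83
Frame 7: OPEN (7+1=8). Cumulative: 91
Frame 8: STRIKE. 10 + next two rolls (7+2) = 19. Cumulative: 110
Frame 9: OPEN (7+2=9). Cumulative: 119
Frame 10: SPARE. Sum of all frame-10 rolls (8+2+3) = 13. Cumulative: 132

Answer: 20 30 41 45 65 83 91 110 119 132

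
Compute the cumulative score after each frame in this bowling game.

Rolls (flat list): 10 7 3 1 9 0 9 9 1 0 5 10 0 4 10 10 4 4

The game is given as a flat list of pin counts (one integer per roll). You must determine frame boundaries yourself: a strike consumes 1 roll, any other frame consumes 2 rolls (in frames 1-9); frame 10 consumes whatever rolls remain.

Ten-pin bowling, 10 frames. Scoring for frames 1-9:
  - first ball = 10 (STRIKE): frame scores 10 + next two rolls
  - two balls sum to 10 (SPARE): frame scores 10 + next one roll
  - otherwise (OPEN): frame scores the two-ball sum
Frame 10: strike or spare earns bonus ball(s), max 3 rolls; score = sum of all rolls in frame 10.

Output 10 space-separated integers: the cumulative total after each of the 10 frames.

Frame 1: STRIKE. 10 + next two rolls (7+3) = 20. Cumulative: 20
Frame 2: SPARE (7+3=10). 10 + next roll (1) = 11. Cumulative: 31
Frame 3: SPARE (1+9=10). 10 + next roll (0) = 10. Cumulative: 41
Frame 4: OPEN (0+9=9). Cumulative: 50
Frame 5: SPARE (9+1=10). 10 + next roll (0) = 10. Cumulative: 60
Frame 6: OPEN (0+5=5). Cumulative: 65
Frame 7: STRIKE. 10 + next two rolls (0+4) = 14. Cumulative: 79
Frame 8: OPEN (0+4=4). Cumulative: 83
Frame 9: STRIKE. 10 + next two rolls (10+4) = 24. Cumulative: 107
Frame 10: STRIKE. Sum of all frame-10 rolls (10+4+4) = 18. Cumulative: 125

Answer: 20 31 41 50 60 65 79 83 107 125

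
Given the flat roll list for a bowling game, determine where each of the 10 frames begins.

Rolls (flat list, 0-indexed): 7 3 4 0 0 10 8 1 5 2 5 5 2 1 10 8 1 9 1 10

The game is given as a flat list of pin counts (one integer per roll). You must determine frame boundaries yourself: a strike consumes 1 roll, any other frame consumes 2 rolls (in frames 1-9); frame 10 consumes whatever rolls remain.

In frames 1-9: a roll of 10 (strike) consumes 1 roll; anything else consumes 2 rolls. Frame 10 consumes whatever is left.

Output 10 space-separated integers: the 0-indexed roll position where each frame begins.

Frame 1 starts at roll index 0: rolls=7,3 (sum=10), consumes 2 rolls
Frame 2 starts at roll index 2: rolls=4,0 (sum=4), consumes 2 rolls
Frame 3 starts at roll index 4: rolls=0,10 (sum=10), consumes 2 rolls
Frame 4 starts at roll index 6: rolls=8,1 (sum=9), consumes 2 rolls
Frame 5 starts at roll index 8: rolls=5,2 (sum=7), consumes 2 rolls
Frame 6 starts at roll index 10: rolls=5,5 (sum=10), consumes 2 rolls
Frame 7 starts at roll index 12: rolls=2,1 (sum=3), consumes 2 rolls
Frame 8 starts at roll index 14: roll=10 (strike), consumes 1 roll
Frame 9 starts at roll index 15: rolls=8,1 (sum=9), consumes 2 rolls
Frame 10 starts at roll index 17: 3 remaining rolls

Answer: 0 2 4 6 8 10 12 14 15 17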